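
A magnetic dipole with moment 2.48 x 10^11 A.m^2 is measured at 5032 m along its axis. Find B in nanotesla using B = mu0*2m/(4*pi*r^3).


m = 2.48 x 10^11 = 248000000000 A.m^2
2m = 496000000000 A.m^2
r^3 = 5032^3 = 127415392768
B = (4pi*10^-7) * 496000000000 / (4*pi * 127415392768) * 1e9
= 623291.982472 / 1601149047496.83 * 1e9
= 389.2779 nT

389.2779


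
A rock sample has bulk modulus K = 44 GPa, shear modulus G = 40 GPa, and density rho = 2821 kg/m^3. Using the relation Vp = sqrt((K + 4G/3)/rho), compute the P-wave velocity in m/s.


First compute the effective modulus:
K + 4G/3 = 44e9 + 4*40e9/3 = 97333333333.33 Pa
Then divide by density:
97333333333.33 / 2821 = 34503131.2773 Pa/(kg/m^3)
Take the square root:
Vp = sqrt(34503131.2773) = 5873.94 m/s

5873.94


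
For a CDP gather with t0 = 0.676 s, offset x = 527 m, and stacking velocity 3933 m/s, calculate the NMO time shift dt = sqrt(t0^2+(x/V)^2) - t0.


x/Vnmo = 527/3933 = 0.133994
(x/Vnmo)^2 = 0.017955
t0^2 = 0.456976
sqrt(0.456976 + 0.017955) = 0.689152
dt = 0.689152 - 0.676 = 0.013152

0.013152


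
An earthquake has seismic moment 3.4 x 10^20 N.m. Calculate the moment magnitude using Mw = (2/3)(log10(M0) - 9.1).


log10(M0) = log10(3.4 x 10^20) = 20.5315
Mw = 2/3 * (20.5315 - 9.1)
= 2/3 * 11.4315
= 7.62

7.62


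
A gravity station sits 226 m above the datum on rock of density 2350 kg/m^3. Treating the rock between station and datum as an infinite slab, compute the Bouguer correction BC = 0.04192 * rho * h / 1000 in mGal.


BC = 0.04192 * rho * h / 1000
= 0.04192 * 2350 * 226 / 1000
= 22.2637 mGal

22.2637


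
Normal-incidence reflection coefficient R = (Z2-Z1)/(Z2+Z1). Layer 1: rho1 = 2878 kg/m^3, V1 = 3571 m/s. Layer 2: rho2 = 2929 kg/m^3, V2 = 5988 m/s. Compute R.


Z1 = 2878 * 3571 = 10277338
Z2 = 2929 * 5988 = 17538852
R = (17538852 - 10277338) / (17538852 + 10277338) = 7261514 / 27816190 = 0.2611

0.2611


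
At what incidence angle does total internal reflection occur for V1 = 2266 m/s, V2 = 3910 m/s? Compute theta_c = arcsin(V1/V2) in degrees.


V1/V2 = 2266/3910 = 0.57954
theta_c = arcsin(0.57954) = 35.4182 degrees

35.4182


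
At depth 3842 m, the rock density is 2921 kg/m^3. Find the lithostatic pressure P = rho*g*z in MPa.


P = rho * g * z / 1e6
= 2921 * 9.81 * 3842 / 1e6
= 110092548.42 / 1e6
= 110.0925 MPa

110.0925


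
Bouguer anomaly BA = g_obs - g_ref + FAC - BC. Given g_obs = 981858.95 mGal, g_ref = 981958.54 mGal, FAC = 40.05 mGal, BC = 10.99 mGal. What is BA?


BA = g_obs - g_ref + FAC - BC
= 981858.95 - 981958.54 + 40.05 - 10.99
= -70.53 mGal

-70.53


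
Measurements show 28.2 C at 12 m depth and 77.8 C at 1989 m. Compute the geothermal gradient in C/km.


dT = 77.8 - 28.2 = 49.6 C
dz = 1989 - 12 = 1977 m
gradient = dT/dz * 1000 = 49.6/1977 * 1000 = 25.0885 C/km

25.0885


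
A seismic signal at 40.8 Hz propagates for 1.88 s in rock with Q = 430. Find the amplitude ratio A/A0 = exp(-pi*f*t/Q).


pi*f*t/Q = pi*40.8*1.88/430 = 0.560402
A/A0 = exp(-0.560402) = 0.57098

0.57098


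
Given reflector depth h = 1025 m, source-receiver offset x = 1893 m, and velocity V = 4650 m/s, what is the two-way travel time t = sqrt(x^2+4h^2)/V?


x^2 + 4h^2 = 1893^2 + 4*1025^2 = 3583449 + 4202500 = 7785949
sqrt(7785949) = 2790.3313
t = 2790.3313 / 4650 = 0.6001 s

0.6001


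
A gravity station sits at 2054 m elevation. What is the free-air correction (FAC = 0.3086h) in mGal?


FAC = 0.3086 * h
= 0.3086 * 2054
= 633.8644 mGal

633.8644


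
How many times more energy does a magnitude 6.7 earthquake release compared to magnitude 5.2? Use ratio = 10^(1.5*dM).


M2 - M1 = 6.7 - 5.2 = 1.5
1.5 * 1.5 = 2.25
ratio = 10^2.25 = 177.83

177.83


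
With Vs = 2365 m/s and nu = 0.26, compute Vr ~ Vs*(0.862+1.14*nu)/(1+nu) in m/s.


Numerator factor = 0.862 + 1.14*0.26 = 1.1584
Denominator = 1 + 0.26 = 1.26
Vr = 2365 * 1.1584 / 1.26 = 2174.3 m/s

2174.3


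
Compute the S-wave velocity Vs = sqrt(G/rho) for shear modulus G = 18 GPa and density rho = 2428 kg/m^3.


Convert G to Pa: G = 18e9 Pa
Compute G/rho = 18e9 / 2428 = 7413509.061
Vs = sqrt(7413509.061) = 2722.78 m/s

2722.78


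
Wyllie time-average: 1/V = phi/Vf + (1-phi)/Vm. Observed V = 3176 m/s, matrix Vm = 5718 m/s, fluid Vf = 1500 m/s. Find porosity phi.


1/V - 1/Vm = 1/3176 - 1/5718 = 0.00013998
1/Vf - 1/Vm = 1/1500 - 1/5718 = 0.00049178
phi = 0.00013998 / 0.00049178 = 0.2846

0.2846


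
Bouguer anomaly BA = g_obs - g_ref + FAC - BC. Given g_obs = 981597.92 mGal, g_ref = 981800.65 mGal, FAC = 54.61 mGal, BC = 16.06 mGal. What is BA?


BA = g_obs - g_ref + FAC - BC
= 981597.92 - 981800.65 + 54.61 - 16.06
= -164.18 mGal

-164.18


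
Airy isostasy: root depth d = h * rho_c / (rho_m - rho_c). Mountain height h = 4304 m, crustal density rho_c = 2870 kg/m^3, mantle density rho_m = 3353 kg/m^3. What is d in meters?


rho_m - rho_c = 3353 - 2870 = 483
d = 4304 * 2870 / 483
= 12352480 / 483
= 25574.49 m

25574.49


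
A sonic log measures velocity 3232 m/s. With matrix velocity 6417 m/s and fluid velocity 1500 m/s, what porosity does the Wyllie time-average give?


1/V - 1/Vm = 1/3232 - 1/6417 = 0.00015357
1/Vf - 1/Vm = 1/1500 - 1/6417 = 0.00051083
phi = 0.00015357 / 0.00051083 = 0.3006

0.3006


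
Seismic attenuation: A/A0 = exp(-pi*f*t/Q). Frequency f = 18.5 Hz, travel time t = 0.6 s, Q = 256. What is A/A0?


pi*f*t/Q = pi*18.5*0.6/256 = 0.136217
A/A0 = exp(-0.136217) = 0.872653

0.872653


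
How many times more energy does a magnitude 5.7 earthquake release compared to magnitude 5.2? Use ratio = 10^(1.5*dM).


M2 - M1 = 5.7 - 5.2 = 0.5
1.5 * 0.5 = 0.75
ratio = 10^0.75 = 5.62

5.62


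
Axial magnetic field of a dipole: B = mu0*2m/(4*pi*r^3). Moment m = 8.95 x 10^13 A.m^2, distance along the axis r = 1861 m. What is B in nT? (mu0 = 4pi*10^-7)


m = 8.95 x 10^13 = 89500000000000 A.m^2
2m = 179000000000000 A.m^2
r^3 = 1861^3 = 6445240381
B = (4pi*10^-7) * 179000000000000 / (4*pi * 6445240381) * 1e9
= 224938033.997029 / 80993279326.28 * 1e9
= 2777243.1968 nT

2777243.1968


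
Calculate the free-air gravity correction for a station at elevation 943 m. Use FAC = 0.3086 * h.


FAC = 0.3086 * h
= 0.3086 * 943
= 291.0098 mGal

291.0098


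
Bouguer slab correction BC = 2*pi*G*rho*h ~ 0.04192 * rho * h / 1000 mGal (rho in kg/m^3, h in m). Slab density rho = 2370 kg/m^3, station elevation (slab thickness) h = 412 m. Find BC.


BC = 0.04192 * rho * h / 1000
= 0.04192 * 2370 * 412 / 1000
= 40.9324 mGal

40.9324


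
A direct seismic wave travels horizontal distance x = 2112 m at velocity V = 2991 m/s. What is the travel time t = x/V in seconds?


t = x / V
= 2112 / 2991
= 0.7061 s

0.7061


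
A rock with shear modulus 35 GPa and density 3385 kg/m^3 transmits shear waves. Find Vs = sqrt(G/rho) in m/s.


Convert G to Pa: G = 35e9 Pa
Compute G/rho = 35e9 / 3385 = 10339734.1211
Vs = sqrt(10339734.1211) = 3215.55 m/s

3215.55


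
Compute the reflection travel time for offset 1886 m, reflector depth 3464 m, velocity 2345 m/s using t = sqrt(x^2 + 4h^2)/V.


x^2 + 4h^2 = 1886^2 + 4*3464^2 = 3556996 + 47997184 = 51554180
sqrt(51554180) = 7180.124
t = 7180.124 / 2345 = 3.0619 s

3.0619


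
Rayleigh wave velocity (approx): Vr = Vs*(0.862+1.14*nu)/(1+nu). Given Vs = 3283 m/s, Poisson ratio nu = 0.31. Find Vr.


Numerator factor = 0.862 + 1.14*0.31 = 1.2154
Denominator = 1 + 0.31 = 1.31
Vr = 3283 * 1.2154 / 1.31 = 3045.92 m/s

3045.92


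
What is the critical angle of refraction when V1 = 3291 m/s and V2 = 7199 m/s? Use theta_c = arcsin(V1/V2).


V1/V2 = 3291/7199 = 0.457147
theta_c = arcsin(0.457147) = 27.2032 degrees

27.2032


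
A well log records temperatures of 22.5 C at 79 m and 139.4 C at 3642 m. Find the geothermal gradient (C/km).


dT = 139.4 - 22.5 = 116.9 C
dz = 3642 - 79 = 3563 m
gradient = dT/dz * 1000 = 116.9/3563 * 1000 = 32.8094 C/km

32.8094


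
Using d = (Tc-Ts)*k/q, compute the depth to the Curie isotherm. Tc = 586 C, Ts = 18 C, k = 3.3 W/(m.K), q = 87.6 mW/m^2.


T_Curie - T_surf = 586 - 18 = 568 C
Convert q to W/m^2: 87.6 mW/m^2 = 0.0876 W/m^2
d = 568 * 3.3 / 0.0876 = 21397.26 m

21397.26


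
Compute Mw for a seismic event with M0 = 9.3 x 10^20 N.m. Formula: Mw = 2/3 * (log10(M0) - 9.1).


log10(M0) = log10(9.3 x 10^20) = 20.9685
Mw = 2/3 * (20.9685 - 9.1)
= 2/3 * 11.8685
= 7.91

7.91


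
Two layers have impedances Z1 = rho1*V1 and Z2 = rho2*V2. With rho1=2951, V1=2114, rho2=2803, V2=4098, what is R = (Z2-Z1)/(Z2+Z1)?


Z1 = 2951 * 2114 = 6238414
Z2 = 2803 * 4098 = 11486694
R = (11486694 - 6238414) / (11486694 + 6238414) = 5248280 / 17725108 = 0.2961

0.2961


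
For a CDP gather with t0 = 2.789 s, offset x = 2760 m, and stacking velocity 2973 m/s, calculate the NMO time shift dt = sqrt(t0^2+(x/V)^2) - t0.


x/Vnmo = 2760/2973 = 0.928355
(x/Vnmo)^2 = 0.861843
t0^2 = 7.778521
sqrt(7.778521 + 0.861843) = 2.93945
dt = 2.93945 - 2.789 = 0.15045

0.15045


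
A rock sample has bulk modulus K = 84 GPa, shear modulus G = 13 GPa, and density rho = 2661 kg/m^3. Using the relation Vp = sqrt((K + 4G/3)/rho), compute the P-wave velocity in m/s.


First compute the effective modulus:
K + 4G/3 = 84e9 + 4*13e9/3 = 101333333333.33 Pa
Then divide by density:
101333333333.33 / 2661 = 38080921.9592 Pa/(kg/m^3)
Take the square root:
Vp = sqrt(38080921.9592) = 6170.97 m/s

6170.97


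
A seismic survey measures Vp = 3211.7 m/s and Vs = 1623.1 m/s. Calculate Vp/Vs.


Vp/Vs = 3211.7 / 1623.1
= 1.9787

1.9787


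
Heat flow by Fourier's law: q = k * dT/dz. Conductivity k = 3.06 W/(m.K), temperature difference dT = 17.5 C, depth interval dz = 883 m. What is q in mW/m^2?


q = k * dT / dz * 1000
= 3.06 * 17.5 / 883 * 1000
= 0.060646 * 1000
= 60.6455 mW/m^2

60.6455


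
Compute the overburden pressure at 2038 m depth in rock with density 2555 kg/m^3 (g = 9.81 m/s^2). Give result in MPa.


P = rho * g * z / 1e6
= 2555 * 9.81 * 2038 / 1e6
= 51081552.9 / 1e6
= 51.0816 MPa

51.0816


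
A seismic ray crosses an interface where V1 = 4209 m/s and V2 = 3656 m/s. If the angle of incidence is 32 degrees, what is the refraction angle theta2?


sin(theta1) = sin(32 deg) = 0.529919
sin(theta2) = V2/V1 * sin(theta1) = 3656/4209 * 0.529919 = 0.460296
theta2 = arcsin(0.460296) = 27.4062 degrees

27.4062


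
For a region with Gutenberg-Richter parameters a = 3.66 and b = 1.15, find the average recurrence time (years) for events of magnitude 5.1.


log10(N) = 3.66 - 1.15*5.1 = -2.205
N = 10^-2.205 = 0.006237
T = 1/N = 1/0.006237 = 160.3245 years

160.3245


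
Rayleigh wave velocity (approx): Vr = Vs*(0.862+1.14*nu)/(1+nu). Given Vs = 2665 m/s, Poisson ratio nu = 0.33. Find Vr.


Numerator factor = 0.862 + 1.14*0.33 = 1.2382
Denominator = 1 + 0.33 = 1.33
Vr = 2665 * 1.2382 / 1.33 = 2481.05 m/s

2481.05


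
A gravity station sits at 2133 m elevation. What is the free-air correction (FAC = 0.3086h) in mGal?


FAC = 0.3086 * h
= 0.3086 * 2133
= 658.2438 mGal

658.2438


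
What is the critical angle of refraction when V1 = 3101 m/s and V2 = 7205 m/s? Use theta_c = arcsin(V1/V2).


V1/V2 = 3101/7205 = 0.430396
theta_c = arcsin(0.430396) = 25.4927 degrees

25.4927


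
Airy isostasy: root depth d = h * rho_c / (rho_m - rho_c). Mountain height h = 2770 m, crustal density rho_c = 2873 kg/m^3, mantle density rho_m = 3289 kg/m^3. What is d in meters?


rho_m - rho_c = 3289 - 2873 = 416
d = 2770 * 2873 / 416
= 7958210 / 416
= 19130.31 m

19130.31


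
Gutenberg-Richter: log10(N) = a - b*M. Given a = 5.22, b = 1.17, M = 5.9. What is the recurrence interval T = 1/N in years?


log10(N) = 5.22 - 1.17*5.9 = -1.683
N = 10^-1.683 = 0.020749
T = 1/N = 1/0.020749 = 48.1948 years

48.1948


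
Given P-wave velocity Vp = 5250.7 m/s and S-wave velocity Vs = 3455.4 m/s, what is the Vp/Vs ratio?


Vp/Vs = 5250.7 / 3455.4
= 1.5196

1.5196


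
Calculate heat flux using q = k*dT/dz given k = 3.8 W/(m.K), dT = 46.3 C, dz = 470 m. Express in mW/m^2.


q = k * dT / dz * 1000
= 3.8 * 46.3 / 470 * 1000
= 0.37434 * 1000
= 374.3404 mW/m^2

374.3404


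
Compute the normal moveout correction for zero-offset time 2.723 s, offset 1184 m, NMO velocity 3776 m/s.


x/Vnmo = 1184/3776 = 0.313559
(x/Vnmo)^2 = 0.098319
t0^2 = 7.414729
sqrt(7.414729 + 0.098319) = 2.740994
dt = 2.740994 - 2.723 = 0.017994

0.017994


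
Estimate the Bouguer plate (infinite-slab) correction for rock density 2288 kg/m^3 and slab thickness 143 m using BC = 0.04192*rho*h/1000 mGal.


BC = 0.04192 * rho * h / 1000
= 0.04192 * 2288 * 143 / 1000
= 13.7156 mGal

13.7156


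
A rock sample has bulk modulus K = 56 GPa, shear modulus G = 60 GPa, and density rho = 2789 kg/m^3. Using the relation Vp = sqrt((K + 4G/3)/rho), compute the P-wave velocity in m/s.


First compute the effective modulus:
K + 4G/3 = 56e9 + 4*60e9/3 = 136000000000.0 Pa
Then divide by density:
136000000000.0 / 2789 = 48762997.4901 Pa/(kg/m^3)
Take the square root:
Vp = sqrt(48762997.4901) = 6983.05 m/s

6983.05


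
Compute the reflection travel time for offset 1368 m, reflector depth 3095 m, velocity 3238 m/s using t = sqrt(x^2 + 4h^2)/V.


x^2 + 4h^2 = 1368^2 + 4*3095^2 = 1871424 + 38316100 = 40187524
sqrt(40187524) = 6339.3631
t = 6339.3631 / 3238 = 1.9578 s

1.9578


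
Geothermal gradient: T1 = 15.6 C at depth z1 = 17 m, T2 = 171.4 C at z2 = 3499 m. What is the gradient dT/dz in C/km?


dT = 171.4 - 15.6 = 155.8 C
dz = 3499 - 17 = 3482 m
gradient = dT/dz * 1000 = 155.8/3482 * 1000 = 44.7444 C/km

44.7444


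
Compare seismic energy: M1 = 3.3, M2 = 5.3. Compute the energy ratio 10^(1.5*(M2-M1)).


M2 - M1 = 5.3 - 3.3 = 2.0
1.5 * 2.0 = 3.0
ratio = 10^3.0 = 1000.0

1000.0


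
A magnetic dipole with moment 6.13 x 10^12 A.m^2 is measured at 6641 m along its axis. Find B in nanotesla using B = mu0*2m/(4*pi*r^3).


m = 6.13 x 10^12 = 6130000000000 A.m^2
2m = 12260000000000 A.m^2
r^3 = 6641^3 = 292887232721
B = (4pi*10^-7) * 12260000000000 / (4*pi * 292887232721) * 1e9
= 15406370.373204 / 3680529514586.15 * 1e9
= 4185.9114 nT

4185.9114


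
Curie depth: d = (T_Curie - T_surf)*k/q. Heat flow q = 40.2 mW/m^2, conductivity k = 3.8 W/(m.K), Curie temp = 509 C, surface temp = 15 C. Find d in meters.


T_Curie - T_surf = 509 - 15 = 494 C
Convert q to W/m^2: 40.2 mW/m^2 = 0.0402 W/m^2
d = 494 * 3.8 / 0.0402 = 46696.52 m

46696.52


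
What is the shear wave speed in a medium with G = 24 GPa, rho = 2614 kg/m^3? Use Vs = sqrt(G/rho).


Convert G to Pa: G = 24e9 Pa
Compute G/rho = 24e9 / 2614 = 9181331.293
Vs = sqrt(9181331.293) = 3030.07 m/s

3030.07


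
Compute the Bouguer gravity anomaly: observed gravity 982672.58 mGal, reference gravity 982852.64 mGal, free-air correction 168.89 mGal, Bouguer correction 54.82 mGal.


BA = g_obs - g_ref + FAC - BC
= 982672.58 - 982852.64 + 168.89 - 54.82
= -65.99 mGal

-65.99


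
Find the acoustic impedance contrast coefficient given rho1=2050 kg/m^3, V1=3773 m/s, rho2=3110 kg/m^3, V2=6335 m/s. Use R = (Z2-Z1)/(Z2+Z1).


Z1 = 2050 * 3773 = 7734650
Z2 = 3110 * 6335 = 19701850
R = (19701850 - 7734650) / (19701850 + 7734650) = 11967200 / 27436500 = 0.4362

0.4362


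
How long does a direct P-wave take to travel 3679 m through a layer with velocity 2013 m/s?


t = x / V
= 3679 / 2013
= 1.8276 s

1.8276


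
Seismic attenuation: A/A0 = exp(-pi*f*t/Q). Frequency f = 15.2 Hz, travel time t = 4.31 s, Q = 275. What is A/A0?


pi*f*t/Q = pi*15.2*4.31/275 = 0.748407
A/A0 = exp(-0.748407) = 0.473119

0.473119


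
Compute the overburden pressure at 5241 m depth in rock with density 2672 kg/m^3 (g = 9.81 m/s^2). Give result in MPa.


P = rho * g * z / 1e6
= 2672 * 9.81 * 5241 / 1e6
= 137378769.12 / 1e6
= 137.3788 MPa

137.3788


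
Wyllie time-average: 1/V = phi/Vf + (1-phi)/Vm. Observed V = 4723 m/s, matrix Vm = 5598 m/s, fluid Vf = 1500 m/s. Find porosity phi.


1/V - 1/Vm = 1/4723 - 1/5598 = 3.309e-05
1/Vf - 1/Vm = 1/1500 - 1/5598 = 0.00048803
phi = 3.309e-05 / 0.00048803 = 0.0678

0.0678


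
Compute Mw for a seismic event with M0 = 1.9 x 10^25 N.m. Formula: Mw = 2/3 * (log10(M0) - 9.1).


log10(M0) = log10(1.9 x 10^25) = 25.2788
Mw = 2/3 * (25.2788 - 9.1)
= 2/3 * 16.1788
= 10.79

10.79


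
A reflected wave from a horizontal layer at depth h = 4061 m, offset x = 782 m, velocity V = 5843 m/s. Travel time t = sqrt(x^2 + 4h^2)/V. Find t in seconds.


x^2 + 4h^2 = 782^2 + 4*4061^2 = 611524 + 65966884 = 66578408
sqrt(66578408) = 8159.5593
t = 8159.5593 / 5843 = 1.3965 s

1.3965


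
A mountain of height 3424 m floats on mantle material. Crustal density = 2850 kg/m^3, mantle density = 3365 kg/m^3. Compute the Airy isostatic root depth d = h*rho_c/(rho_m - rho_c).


rho_m - rho_c = 3365 - 2850 = 515
d = 3424 * 2850 / 515
= 9758400 / 515
= 18948.35 m

18948.35


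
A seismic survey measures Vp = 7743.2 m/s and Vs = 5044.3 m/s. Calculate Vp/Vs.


Vp/Vs = 7743.2 / 5044.3
= 1.535

1.535


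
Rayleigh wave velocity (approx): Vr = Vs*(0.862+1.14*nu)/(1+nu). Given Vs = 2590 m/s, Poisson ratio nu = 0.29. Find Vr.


Numerator factor = 0.862 + 1.14*0.29 = 1.1926
Denominator = 1 + 0.29 = 1.29
Vr = 2590 * 1.1926 / 1.29 = 2394.44 m/s

2394.44


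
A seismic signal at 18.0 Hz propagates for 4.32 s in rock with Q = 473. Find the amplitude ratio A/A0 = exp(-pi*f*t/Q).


pi*f*t/Q = pi*18.0*4.32/473 = 0.51647
A/A0 = exp(-0.51647) = 0.596623

0.596623


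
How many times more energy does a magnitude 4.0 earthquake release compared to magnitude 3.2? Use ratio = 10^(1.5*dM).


M2 - M1 = 4.0 - 3.2 = 0.8
1.5 * 0.8 = 1.2
ratio = 10^1.2 = 15.85

15.85


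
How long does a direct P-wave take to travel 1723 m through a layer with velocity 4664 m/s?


t = x / V
= 1723 / 4664
= 0.3694 s

0.3694


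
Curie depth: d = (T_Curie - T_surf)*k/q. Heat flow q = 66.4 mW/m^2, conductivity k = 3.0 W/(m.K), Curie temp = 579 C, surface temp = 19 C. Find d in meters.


T_Curie - T_surf = 579 - 19 = 560 C
Convert q to W/m^2: 66.4 mW/m^2 = 0.0664 W/m^2
d = 560 * 3.0 / 0.0664 = 25301.2 m

25301.2


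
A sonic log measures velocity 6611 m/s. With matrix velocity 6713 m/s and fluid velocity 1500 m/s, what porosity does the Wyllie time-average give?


1/V - 1/Vm = 1/6611 - 1/6713 = 2.3e-06
1/Vf - 1/Vm = 1/1500 - 1/6713 = 0.0005177
phi = 2.3e-06 / 0.0005177 = 0.0044

0.0044


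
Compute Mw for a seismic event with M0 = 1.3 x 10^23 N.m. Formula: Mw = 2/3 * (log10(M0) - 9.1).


log10(M0) = log10(1.3 x 10^23) = 23.1139
Mw = 2/3 * (23.1139 - 9.1)
= 2/3 * 14.0139
= 9.34

9.34


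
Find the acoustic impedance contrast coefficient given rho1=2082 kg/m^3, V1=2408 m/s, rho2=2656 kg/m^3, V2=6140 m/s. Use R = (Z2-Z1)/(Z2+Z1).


Z1 = 2082 * 2408 = 5013456
Z2 = 2656 * 6140 = 16307840
R = (16307840 - 5013456) / (16307840 + 5013456) = 11294384 / 21321296 = 0.5297

0.5297


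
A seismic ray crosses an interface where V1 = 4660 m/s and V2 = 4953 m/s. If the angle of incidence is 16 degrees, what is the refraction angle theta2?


sin(theta1) = sin(16 deg) = 0.275637
sin(theta2) = V2/V1 * sin(theta1) = 4953/4660 * 0.275637 = 0.292968
theta2 = arcsin(0.292968) = 17.0357 degrees

17.0357


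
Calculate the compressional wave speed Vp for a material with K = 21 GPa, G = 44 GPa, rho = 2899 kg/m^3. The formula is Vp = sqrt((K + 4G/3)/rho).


First compute the effective modulus:
K + 4G/3 = 21e9 + 4*44e9/3 = 79666666666.67 Pa
Then divide by density:
79666666666.67 / 2899 = 27480740.4852 Pa/(kg/m^3)
Take the square root:
Vp = sqrt(27480740.4852) = 5242.21 m/s

5242.21


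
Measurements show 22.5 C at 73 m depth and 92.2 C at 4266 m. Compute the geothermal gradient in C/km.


dT = 92.2 - 22.5 = 69.7 C
dz = 4266 - 73 = 4193 m
gradient = dT/dz * 1000 = 69.7/4193 * 1000 = 16.6229 C/km

16.6229


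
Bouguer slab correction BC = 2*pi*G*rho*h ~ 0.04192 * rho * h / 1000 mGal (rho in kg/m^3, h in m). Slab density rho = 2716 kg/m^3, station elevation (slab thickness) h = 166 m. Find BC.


BC = 0.04192 * rho * h / 1000
= 0.04192 * 2716 * 166 / 1000
= 18.8999 mGal

18.8999


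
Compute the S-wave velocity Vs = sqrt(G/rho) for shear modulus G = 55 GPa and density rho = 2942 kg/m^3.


Convert G to Pa: G = 55e9 Pa
Compute G/rho = 55e9 / 2942 = 18694765.4657
Vs = sqrt(18694765.4657) = 4323.74 m/s

4323.74


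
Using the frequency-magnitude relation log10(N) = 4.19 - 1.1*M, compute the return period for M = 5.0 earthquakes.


log10(N) = 4.19 - 1.1*5.0 = -1.31
N = 10^-1.31 = 0.048978
T = 1/N = 1/0.048978 = 20.4174 years

20.4174


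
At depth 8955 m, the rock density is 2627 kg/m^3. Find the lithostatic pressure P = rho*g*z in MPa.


P = rho * g * z / 1e6
= 2627 * 9.81 * 8955 / 1e6
= 230778140.85 / 1e6
= 230.7781 MPa

230.7781


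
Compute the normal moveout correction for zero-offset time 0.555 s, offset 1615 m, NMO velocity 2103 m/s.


x/Vnmo = 1615/2103 = 0.767951
(x/Vnmo)^2 = 0.589748
t0^2 = 0.308025
sqrt(0.308025 + 0.589748) = 0.947509
dt = 0.947509 - 0.555 = 0.392509

0.392509


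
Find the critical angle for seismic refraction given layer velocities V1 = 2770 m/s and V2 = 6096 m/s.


V1/V2 = 2770/6096 = 0.454396
theta_c = arcsin(0.454396) = 27.0261 degrees

27.0261


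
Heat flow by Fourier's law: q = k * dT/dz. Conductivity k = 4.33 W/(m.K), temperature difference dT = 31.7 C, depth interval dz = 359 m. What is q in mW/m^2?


q = k * dT / dz * 1000
= 4.33 * 31.7 / 359 * 1000
= 0.382343 * 1000
= 382.3426 mW/m^2

382.3426


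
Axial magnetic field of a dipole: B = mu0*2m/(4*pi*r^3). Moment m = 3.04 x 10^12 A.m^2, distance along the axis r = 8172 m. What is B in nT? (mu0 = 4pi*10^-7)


m = 3.04 x 10^12 = 3040000000000 A.m^2
2m = 6080000000000 A.m^2
r^3 = 8172^3 = 545739104448
B = (4pi*10^-7) * 6080000000000 / (4*pi * 545739104448) * 1e9
= 7640353.33353 / 6857959845242.04 * 1e9
= 1114.0855 nT

1114.0855


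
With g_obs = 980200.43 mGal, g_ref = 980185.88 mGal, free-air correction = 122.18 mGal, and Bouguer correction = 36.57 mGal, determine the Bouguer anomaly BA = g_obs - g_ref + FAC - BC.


BA = g_obs - g_ref + FAC - BC
= 980200.43 - 980185.88 + 122.18 - 36.57
= 100.16 mGal

100.16


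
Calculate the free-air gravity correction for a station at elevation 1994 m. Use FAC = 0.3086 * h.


FAC = 0.3086 * h
= 0.3086 * 1994
= 615.3484 mGal

615.3484


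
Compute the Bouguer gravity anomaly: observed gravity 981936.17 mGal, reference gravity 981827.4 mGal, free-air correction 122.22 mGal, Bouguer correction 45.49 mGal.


BA = g_obs - g_ref + FAC - BC
= 981936.17 - 981827.4 + 122.22 - 45.49
= 185.5 mGal

185.5


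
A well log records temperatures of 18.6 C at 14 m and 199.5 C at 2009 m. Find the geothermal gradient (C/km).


dT = 199.5 - 18.6 = 180.9 C
dz = 2009 - 14 = 1995 m
gradient = dT/dz * 1000 = 180.9/1995 * 1000 = 90.6767 C/km

90.6767


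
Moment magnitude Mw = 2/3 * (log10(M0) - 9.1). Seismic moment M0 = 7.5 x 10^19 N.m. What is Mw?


log10(M0) = log10(7.5 x 10^19) = 19.8751
Mw = 2/3 * (19.8751 - 9.1)
= 2/3 * 10.7751
= 7.18

7.18


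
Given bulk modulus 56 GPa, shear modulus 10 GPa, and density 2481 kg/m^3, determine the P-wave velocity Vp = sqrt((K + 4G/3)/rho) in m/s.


First compute the effective modulus:
K + 4G/3 = 56e9 + 4*10e9/3 = 69333333333.33 Pa
Then divide by density:
69333333333.33 / 2481 = 27945720.8115 Pa/(kg/m^3)
Take the square root:
Vp = sqrt(27945720.8115) = 5286.37 m/s

5286.37


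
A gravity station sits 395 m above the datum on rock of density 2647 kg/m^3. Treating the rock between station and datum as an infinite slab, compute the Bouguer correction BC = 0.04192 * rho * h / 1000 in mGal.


BC = 0.04192 * rho * h / 1000
= 0.04192 * 2647 * 395 / 1000
= 43.8301 mGal

43.8301


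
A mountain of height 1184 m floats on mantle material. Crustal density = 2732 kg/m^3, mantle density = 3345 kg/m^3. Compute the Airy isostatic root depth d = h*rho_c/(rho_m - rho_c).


rho_m - rho_c = 3345 - 2732 = 613
d = 1184 * 2732 / 613
= 3234688 / 613
= 5276.82 m

5276.82


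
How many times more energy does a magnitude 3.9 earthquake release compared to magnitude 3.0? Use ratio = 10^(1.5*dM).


M2 - M1 = 3.9 - 3.0 = 0.9
1.5 * 0.9 = 1.35
ratio = 10^1.35 = 22.39

22.39


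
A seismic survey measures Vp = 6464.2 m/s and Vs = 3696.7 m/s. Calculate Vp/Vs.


Vp/Vs = 6464.2 / 3696.7
= 1.7486

1.7486


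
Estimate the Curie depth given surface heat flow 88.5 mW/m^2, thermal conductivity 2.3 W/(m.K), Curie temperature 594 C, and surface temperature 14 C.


T_Curie - T_surf = 594 - 14 = 580 C
Convert q to W/m^2: 88.5 mW/m^2 = 0.0885 W/m^2
d = 580 * 2.3 / 0.0885 = 15073.45 m

15073.45


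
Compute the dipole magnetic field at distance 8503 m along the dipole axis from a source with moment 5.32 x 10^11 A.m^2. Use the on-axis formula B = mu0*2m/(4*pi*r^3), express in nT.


m = 5.32 x 10^11 = 532000000000 A.m^2
2m = 1064000000000 A.m^2
r^3 = 8503^3 = 614775479527
B = (4pi*10^-7) * 1064000000000 / (4*pi * 614775479527) * 1e9
= 1337061.833368 / 7725496520356.66 * 1e9
= 173.0713 nT

173.0713


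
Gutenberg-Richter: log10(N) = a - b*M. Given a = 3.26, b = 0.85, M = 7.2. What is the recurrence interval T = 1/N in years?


log10(N) = 3.26 - 0.85*7.2 = -2.86
N = 10^-2.86 = 0.00138
T = 1/N = 1/0.00138 = 724.436 years

724.436


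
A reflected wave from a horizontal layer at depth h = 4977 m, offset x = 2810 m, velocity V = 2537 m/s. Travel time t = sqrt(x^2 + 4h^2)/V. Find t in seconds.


x^2 + 4h^2 = 2810^2 + 4*4977^2 = 7896100 + 99082116 = 106978216
sqrt(106978216) = 10343.0274
t = 10343.0274 / 2537 = 4.0769 s

4.0769


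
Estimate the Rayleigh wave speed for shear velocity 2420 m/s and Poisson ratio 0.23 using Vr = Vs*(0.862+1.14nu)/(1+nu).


Numerator factor = 0.862 + 1.14*0.23 = 1.1242
Denominator = 1 + 0.23 = 1.23
Vr = 2420 * 1.1242 / 1.23 = 2211.84 m/s

2211.84


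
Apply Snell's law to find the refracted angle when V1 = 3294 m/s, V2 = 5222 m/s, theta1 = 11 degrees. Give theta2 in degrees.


sin(theta1) = sin(11 deg) = 0.190809
sin(theta2) = V2/V1 * sin(theta1) = 5222/3294 * 0.190809 = 0.302491
theta2 = arcsin(0.302491) = 17.6073 degrees

17.6073


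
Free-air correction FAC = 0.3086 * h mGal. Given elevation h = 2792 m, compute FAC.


FAC = 0.3086 * h
= 0.3086 * 2792
= 861.6112 mGal

861.6112


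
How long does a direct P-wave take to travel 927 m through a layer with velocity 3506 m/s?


t = x / V
= 927 / 3506
= 0.2644 s

0.2644


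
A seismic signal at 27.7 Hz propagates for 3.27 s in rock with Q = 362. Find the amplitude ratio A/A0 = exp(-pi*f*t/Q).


pi*f*t/Q = pi*27.7*3.27/362 = 0.786084
A/A0 = exp(-0.786084) = 0.455626

0.455626


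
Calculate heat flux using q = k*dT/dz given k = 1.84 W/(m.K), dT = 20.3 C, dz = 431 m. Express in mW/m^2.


q = k * dT / dz * 1000
= 1.84 * 20.3 / 431 * 1000
= 0.086664 * 1000
= 86.6636 mW/m^2

86.6636


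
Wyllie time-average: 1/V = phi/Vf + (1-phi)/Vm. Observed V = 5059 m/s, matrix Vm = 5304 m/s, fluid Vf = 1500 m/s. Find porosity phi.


1/V - 1/Vm = 1/5059 - 1/5304 = 9.13e-06
1/Vf - 1/Vm = 1/1500 - 1/5304 = 0.00047813
phi = 9.13e-06 / 0.00047813 = 0.0191

0.0191


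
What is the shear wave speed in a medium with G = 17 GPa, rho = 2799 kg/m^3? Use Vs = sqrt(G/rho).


Convert G to Pa: G = 17e9 Pa
Compute G/rho = 17e9 / 2799 = 6073597.7135
Vs = sqrt(6073597.7135) = 2464.47 m/s

2464.47


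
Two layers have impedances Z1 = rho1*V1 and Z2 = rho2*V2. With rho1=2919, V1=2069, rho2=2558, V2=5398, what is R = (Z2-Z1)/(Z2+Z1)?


Z1 = 2919 * 2069 = 6039411
Z2 = 2558 * 5398 = 13808084
R = (13808084 - 6039411) / (13808084 + 6039411) = 7768673 / 19847495 = 0.3914

0.3914


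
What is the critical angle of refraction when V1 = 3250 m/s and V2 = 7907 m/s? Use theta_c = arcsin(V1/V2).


V1/V2 = 3250/7907 = 0.411028
theta_c = arcsin(0.411028) = 24.2694 degrees

24.2694


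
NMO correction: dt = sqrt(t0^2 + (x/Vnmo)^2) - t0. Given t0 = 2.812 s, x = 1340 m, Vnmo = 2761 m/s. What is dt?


x/Vnmo = 1340/2761 = 0.485331
(x/Vnmo)^2 = 0.235547
t0^2 = 7.907344
sqrt(7.907344 + 0.235547) = 2.853575
dt = 2.853575 - 2.812 = 0.041575

0.041575


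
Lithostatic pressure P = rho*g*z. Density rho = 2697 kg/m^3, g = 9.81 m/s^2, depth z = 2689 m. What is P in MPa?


P = rho * g * z / 1e6
= 2697 * 9.81 * 2689 / 1e6
= 71144405.73 / 1e6
= 71.1444 MPa

71.1444


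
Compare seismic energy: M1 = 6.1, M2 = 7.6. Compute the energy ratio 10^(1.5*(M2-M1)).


M2 - M1 = 7.6 - 6.1 = 1.5
1.5 * 1.5 = 2.25
ratio = 10^2.25 = 177.83

177.83


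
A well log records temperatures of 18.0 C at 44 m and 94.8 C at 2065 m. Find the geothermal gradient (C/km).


dT = 94.8 - 18.0 = 76.8 C
dz = 2065 - 44 = 2021 m
gradient = dT/dz * 1000 = 76.8/2021 * 1000 = 38.001 C/km

38.001


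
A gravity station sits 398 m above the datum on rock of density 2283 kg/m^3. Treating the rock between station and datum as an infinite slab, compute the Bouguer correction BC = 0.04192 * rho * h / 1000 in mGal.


BC = 0.04192 * rho * h / 1000
= 0.04192 * 2283 * 398 / 1000
= 38.0899 mGal

38.0899


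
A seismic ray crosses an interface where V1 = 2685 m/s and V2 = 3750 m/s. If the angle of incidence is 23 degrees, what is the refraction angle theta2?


sin(theta1) = sin(23 deg) = 0.390731
sin(theta2) = V2/V1 * sin(theta1) = 3750/2685 * 0.390731 = 0.545714
theta2 = arcsin(0.545714) = 33.0735 degrees

33.0735


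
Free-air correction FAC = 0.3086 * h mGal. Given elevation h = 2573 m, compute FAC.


FAC = 0.3086 * h
= 0.3086 * 2573
= 794.0278 mGal

794.0278


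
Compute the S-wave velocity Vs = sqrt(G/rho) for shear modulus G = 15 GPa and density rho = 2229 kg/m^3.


Convert G to Pa: G = 15e9 Pa
Compute G/rho = 15e9 / 2229 = 6729475.1009
Vs = sqrt(6729475.1009) = 2594.12 m/s

2594.12


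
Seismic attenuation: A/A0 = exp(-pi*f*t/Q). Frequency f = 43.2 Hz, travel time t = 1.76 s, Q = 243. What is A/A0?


pi*f*t/Q = pi*43.2*1.76/243 = 0.982969
A/A0 = exp(-0.982969) = 0.374198

0.374198


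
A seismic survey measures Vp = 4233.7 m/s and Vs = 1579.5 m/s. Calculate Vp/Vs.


Vp/Vs = 4233.7 / 1579.5
= 2.6804

2.6804


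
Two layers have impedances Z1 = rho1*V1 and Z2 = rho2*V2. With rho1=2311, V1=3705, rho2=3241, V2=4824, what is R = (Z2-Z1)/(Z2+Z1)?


Z1 = 2311 * 3705 = 8562255
Z2 = 3241 * 4824 = 15634584
R = (15634584 - 8562255) / (15634584 + 8562255) = 7072329 / 24196839 = 0.2923

0.2923


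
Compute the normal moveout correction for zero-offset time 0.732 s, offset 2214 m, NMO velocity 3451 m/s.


x/Vnmo = 2214/3451 = 0.641553
(x/Vnmo)^2 = 0.41159
t0^2 = 0.535824
sqrt(0.535824 + 0.41159) = 0.973352
dt = 0.973352 - 0.732 = 0.241352

0.241352


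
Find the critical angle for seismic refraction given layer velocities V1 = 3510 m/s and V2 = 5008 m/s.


V1/V2 = 3510/5008 = 0.700879
theta_c = arcsin(0.700879) = 44.4975 degrees

44.4975


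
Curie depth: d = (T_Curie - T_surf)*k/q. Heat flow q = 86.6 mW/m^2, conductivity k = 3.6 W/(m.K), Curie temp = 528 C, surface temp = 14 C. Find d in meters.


T_Curie - T_surf = 528 - 14 = 514 C
Convert q to W/m^2: 86.6 mW/m^2 = 0.0866 W/m^2
d = 514 * 3.6 / 0.0866 = 21367.21 m

21367.21


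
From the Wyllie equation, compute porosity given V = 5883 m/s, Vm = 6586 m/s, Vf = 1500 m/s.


1/V - 1/Vm = 1/5883 - 1/6586 = 1.814e-05
1/Vf - 1/Vm = 1/1500 - 1/6586 = 0.00051483
phi = 1.814e-05 / 0.00051483 = 0.0352

0.0352


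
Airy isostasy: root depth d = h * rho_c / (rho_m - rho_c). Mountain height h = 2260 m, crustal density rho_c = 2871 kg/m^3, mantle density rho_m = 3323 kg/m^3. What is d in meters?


rho_m - rho_c = 3323 - 2871 = 452
d = 2260 * 2871 / 452
= 6488460 / 452
= 14355.0 m

14355.0


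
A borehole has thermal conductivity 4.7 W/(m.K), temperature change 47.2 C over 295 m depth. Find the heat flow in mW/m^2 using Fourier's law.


q = k * dT / dz * 1000
= 4.7 * 47.2 / 295 * 1000
= 0.752 * 1000
= 752.0 mW/m^2

752.0


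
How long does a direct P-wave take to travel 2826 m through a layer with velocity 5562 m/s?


t = x / V
= 2826 / 5562
= 0.5081 s

0.5081


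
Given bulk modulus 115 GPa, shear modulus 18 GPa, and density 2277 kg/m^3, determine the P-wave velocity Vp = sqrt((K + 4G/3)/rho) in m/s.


First compute the effective modulus:
K + 4G/3 = 115e9 + 4*18e9/3 = 139000000000.0 Pa
Then divide by density:
139000000000.0 / 2277 = 61045234.9583 Pa/(kg/m^3)
Take the square root:
Vp = sqrt(61045234.9583) = 7813.15 m/s

7813.15


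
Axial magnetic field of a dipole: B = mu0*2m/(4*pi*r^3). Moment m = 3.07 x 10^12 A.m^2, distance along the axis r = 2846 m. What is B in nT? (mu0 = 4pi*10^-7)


m = 3.07 x 10^12 = 3070000000000 A.m^2
2m = 6140000000000 A.m^2
r^3 = 2846^3 = 23051791736
B = (4pi*10^-7) * 6140000000000 / (4*pi * 23051791736) * 1e9
= 7715751.557217 / 289677358279.6 * 1e9
= 26635.6736 nT

26635.6736


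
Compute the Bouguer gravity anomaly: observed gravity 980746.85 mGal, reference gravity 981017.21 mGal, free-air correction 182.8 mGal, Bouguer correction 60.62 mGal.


BA = g_obs - g_ref + FAC - BC
= 980746.85 - 981017.21 + 182.8 - 60.62
= -148.18 mGal

-148.18


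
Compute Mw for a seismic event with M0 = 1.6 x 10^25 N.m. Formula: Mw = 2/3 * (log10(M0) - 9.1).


log10(M0) = log10(1.6 x 10^25) = 25.2041
Mw = 2/3 * (25.2041 - 9.1)
= 2/3 * 16.1041
= 10.74

10.74


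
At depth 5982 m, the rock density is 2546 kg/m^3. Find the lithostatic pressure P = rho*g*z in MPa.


P = rho * g * z / 1e6
= 2546 * 9.81 * 5982 / 1e6
= 149407987.32 / 1e6
= 149.408 MPa

149.408


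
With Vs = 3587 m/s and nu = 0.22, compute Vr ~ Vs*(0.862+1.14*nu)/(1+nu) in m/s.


Numerator factor = 0.862 + 1.14*0.22 = 1.1128
Denominator = 1 + 0.22 = 1.22
Vr = 3587 * 1.1128 / 1.22 = 3271.81 m/s

3271.81


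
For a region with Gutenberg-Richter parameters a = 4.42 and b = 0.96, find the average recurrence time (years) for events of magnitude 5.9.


log10(N) = 4.42 - 0.96*5.9 = -1.244
N = 10^-1.244 = 0.057016
T = 1/N = 1/0.057016 = 17.5388 years

17.5388


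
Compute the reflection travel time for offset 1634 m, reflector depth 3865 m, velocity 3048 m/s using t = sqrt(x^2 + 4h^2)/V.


x^2 + 4h^2 = 1634^2 + 4*3865^2 = 2669956 + 59752900 = 62422856
sqrt(62422856) = 7900.8136
t = 7900.8136 / 3048 = 2.5921 s

2.5921


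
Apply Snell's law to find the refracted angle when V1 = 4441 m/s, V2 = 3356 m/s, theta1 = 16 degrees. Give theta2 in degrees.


sin(theta1) = sin(16 deg) = 0.275637
sin(theta2) = V2/V1 * sin(theta1) = 3356/4441 * 0.275637 = 0.208295
theta2 = arcsin(0.208295) = 12.0225 degrees

12.0225


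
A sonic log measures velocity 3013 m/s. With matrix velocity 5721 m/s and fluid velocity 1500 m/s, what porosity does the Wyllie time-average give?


1/V - 1/Vm = 1/3013 - 1/5721 = 0.0001571
1/Vf - 1/Vm = 1/1500 - 1/5721 = 0.00049187
phi = 0.0001571 / 0.00049187 = 0.3194

0.3194


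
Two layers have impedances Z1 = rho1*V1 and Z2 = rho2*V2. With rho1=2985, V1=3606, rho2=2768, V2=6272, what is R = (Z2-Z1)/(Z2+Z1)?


Z1 = 2985 * 3606 = 10763910
Z2 = 2768 * 6272 = 17360896
R = (17360896 - 10763910) / (17360896 + 10763910) = 6596986 / 28124806 = 0.2346

0.2346


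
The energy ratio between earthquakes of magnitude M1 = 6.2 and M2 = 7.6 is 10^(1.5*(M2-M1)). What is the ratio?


M2 - M1 = 7.6 - 6.2 = 1.4
1.5 * 1.4 = 2.1
ratio = 10^2.1 = 125.89

125.89


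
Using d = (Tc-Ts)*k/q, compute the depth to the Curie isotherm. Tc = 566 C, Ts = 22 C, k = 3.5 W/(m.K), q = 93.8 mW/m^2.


T_Curie - T_surf = 566 - 22 = 544 C
Convert q to W/m^2: 93.8 mW/m^2 = 0.0938 W/m^2
d = 544 * 3.5 / 0.0938 = 20298.51 m

20298.51


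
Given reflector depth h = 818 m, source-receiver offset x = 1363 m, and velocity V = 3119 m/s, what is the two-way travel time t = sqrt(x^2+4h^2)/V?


x^2 + 4h^2 = 1363^2 + 4*818^2 = 1857769 + 2676496 = 4534265
sqrt(4534265) = 2129.3814
t = 2129.3814 / 3119 = 0.6827 s

0.6827


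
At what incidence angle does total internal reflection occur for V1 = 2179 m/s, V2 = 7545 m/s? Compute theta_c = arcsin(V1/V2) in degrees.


V1/V2 = 2179/7545 = 0.288801
theta_c = arcsin(0.288801) = 16.7862 degrees

16.7862


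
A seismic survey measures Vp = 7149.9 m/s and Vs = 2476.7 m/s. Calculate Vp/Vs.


Vp/Vs = 7149.9 / 2476.7
= 2.8869

2.8869


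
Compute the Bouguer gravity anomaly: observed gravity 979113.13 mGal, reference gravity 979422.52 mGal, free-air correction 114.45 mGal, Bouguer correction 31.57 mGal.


BA = g_obs - g_ref + FAC - BC
= 979113.13 - 979422.52 + 114.45 - 31.57
= -226.51 mGal

-226.51


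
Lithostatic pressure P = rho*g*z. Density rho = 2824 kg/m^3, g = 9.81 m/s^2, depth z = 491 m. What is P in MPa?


P = rho * g * z / 1e6
= 2824 * 9.81 * 491 / 1e6
= 13602389.04 / 1e6
= 13.6024 MPa

13.6024


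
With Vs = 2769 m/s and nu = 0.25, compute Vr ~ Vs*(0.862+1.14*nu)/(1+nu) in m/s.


Numerator factor = 0.862 + 1.14*0.25 = 1.147
Denominator = 1 + 0.25 = 1.25
Vr = 2769 * 1.147 / 1.25 = 2540.83 m/s

2540.83


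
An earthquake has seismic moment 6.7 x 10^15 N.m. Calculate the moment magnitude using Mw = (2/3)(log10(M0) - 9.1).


log10(M0) = log10(6.7 x 10^15) = 15.8261
Mw = 2/3 * (15.8261 - 9.1)
= 2/3 * 6.7261
= 4.48

4.48


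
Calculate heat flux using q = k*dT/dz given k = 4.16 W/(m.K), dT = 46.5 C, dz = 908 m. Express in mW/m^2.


q = k * dT / dz * 1000
= 4.16 * 46.5 / 908 * 1000
= 0.21304 * 1000
= 213.0396 mW/m^2

213.0396


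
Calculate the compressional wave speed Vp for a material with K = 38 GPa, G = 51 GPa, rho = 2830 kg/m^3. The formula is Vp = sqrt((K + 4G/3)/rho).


First compute the effective modulus:
K + 4G/3 = 38e9 + 4*51e9/3 = 106000000000.0 Pa
Then divide by density:
106000000000.0 / 2830 = 37455830.3887 Pa/(kg/m^3)
Take the square root:
Vp = sqrt(37455830.3887) = 6120.12 m/s

6120.12


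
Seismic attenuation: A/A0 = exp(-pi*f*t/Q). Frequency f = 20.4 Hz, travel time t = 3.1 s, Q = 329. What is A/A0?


pi*f*t/Q = pi*20.4*3.1/329 = 0.603873
A/A0 = exp(-0.603873) = 0.54669

0.54669


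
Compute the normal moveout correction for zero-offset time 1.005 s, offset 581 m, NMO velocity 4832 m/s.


x/Vnmo = 581/4832 = 0.12024
(x/Vnmo)^2 = 0.014458
t0^2 = 1.010025
sqrt(1.010025 + 0.014458) = 1.012167
dt = 1.012167 - 1.005 = 0.007167

0.007167


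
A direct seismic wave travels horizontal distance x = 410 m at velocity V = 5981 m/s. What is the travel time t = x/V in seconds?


t = x / V
= 410 / 5981
= 0.0686 s

0.0686


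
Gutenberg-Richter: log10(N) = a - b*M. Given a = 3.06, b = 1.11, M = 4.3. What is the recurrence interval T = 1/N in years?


log10(N) = 3.06 - 1.11*4.3 = -1.713
N = 10^-1.713 = 0.019364
T = 1/N = 1/0.019364 = 51.6416 years

51.6416


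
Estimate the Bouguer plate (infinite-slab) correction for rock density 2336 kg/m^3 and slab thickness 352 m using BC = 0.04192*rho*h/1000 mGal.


BC = 0.04192 * rho * h / 1000
= 0.04192 * 2336 * 352 / 1000
= 34.4696 mGal

34.4696


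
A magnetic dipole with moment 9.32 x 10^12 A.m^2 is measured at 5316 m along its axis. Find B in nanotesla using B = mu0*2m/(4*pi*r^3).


m = 9.32 x 10^12 = 9320000000000 A.m^2
2m = 18640000000000 A.m^2
r^3 = 5316^3 = 150229394496
B = (4pi*10^-7) * 18640000000000 / (4*pi * 150229394496) * 1e9
= 23423714.825165 / 1887838248407.51 * 1e9
= 12407.6916 nT

12407.6916


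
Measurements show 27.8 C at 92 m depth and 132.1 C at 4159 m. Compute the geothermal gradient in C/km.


dT = 132.1 - 27.8 = 104.3 C
dz = 4159 - 92 = 4067 m
gradient = dT/dz * 1000 = 104.3/4067 * 1000 = 25.6454 C/km

25.6454


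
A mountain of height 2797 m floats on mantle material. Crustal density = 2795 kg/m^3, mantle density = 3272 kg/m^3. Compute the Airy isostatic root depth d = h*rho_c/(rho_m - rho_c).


rho_m - rho_c = 3272 - 2795 = 477
d = 2797 * 2795 / 477
= 7817615 / 477
= 16389.13 m

16389.13
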